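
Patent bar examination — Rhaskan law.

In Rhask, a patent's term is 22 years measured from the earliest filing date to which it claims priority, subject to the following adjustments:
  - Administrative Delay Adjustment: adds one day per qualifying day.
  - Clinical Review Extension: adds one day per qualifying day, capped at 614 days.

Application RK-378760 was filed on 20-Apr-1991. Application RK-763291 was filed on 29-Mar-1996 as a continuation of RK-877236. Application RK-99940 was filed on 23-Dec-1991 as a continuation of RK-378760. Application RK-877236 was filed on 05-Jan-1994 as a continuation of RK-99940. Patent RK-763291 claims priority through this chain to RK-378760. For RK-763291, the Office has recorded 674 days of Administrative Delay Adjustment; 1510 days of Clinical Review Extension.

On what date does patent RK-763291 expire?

Earliest priority filing: 20 April 1991.
Base term: 20 April 1991 + 22 years → 20 April 2013.
Administrative Delay Adjustment: +674 days → 23 February 2015.
Clinical Review Extension: 1510 days claimed exceeds the 614-day cap, so +614 days → 29 October 2016.

2016-10-29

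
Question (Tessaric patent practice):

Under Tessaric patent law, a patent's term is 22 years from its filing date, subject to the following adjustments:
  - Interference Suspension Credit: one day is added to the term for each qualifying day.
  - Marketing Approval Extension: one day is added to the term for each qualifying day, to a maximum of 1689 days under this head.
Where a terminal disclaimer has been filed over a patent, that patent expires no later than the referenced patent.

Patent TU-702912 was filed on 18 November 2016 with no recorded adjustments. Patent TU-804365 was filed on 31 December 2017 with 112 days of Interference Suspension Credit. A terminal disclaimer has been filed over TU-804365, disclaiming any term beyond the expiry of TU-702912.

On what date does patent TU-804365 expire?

Natural term of TU-804365:
  Base: filing + 22 years → 31 December 2039.
  Interference Suspension Credit: +112 days → 21 April 2040.
Expiry of referenced patent TU-702912:
  Base: filing + 22 years → 18 November 2038.
Terminal disclaimer: TU-804365 expires on the earlier of 21 April 2040 and 18 November 2038.

2038-11-18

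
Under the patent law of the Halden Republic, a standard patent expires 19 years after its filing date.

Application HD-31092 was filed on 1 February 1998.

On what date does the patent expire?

February 1, 2017

Filing date + 19 years → 1 February 2017.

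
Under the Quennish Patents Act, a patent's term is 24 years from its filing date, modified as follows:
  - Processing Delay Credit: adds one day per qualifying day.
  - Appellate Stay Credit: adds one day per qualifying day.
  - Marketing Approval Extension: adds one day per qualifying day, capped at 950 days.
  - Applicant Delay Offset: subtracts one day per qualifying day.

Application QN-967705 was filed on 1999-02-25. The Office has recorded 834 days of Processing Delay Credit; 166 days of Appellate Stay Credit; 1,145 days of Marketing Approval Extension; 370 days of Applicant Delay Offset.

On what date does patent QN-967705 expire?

Base term: filing date + 24 years → 25 February 2023.
Processing Delay Credit: +834 days → 8 June 2025.
Appellate Stay Credit: +166 days → 21 November 2025.
Marketing Approval Extension: 1145 days claimed exceeds the 950-day cap, so +950 days → 28 June 2028.
Applicant Delay Offset: −370 days → 24 June 2027.

2027-06-24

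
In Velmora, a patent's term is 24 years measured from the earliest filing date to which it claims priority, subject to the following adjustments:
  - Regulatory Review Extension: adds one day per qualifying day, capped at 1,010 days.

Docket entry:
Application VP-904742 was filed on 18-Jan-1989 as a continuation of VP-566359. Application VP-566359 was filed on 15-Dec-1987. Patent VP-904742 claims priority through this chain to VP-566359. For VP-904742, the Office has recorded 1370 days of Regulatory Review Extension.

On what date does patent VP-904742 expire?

September 20, 2014

Earliest priority filing: 15 December 1987.
Base term: 15 December 1987 + 24 years → 15 December 2011.
Regulatory Review Extension: 1370 days claimed exceeds the 1010-day cap, so +1010 days → 20 September 2014.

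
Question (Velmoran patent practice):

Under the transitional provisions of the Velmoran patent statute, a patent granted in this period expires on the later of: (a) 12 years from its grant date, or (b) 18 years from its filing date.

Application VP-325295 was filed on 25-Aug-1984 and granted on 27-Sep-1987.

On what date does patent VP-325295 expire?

(a) grant + 12 years → 27 September 1999.
(b) filing + 18 years → 25 August 2002.
Later of the two: 25 August 2002.

2002-08-25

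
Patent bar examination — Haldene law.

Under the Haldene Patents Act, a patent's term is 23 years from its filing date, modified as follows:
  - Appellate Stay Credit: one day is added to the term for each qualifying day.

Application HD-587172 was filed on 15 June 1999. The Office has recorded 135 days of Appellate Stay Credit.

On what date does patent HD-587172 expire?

2022-10-28

Base term: filing date + 23 years → 15 June 2022.
Appellate Stay Credit: +135 days → 28 October 2022.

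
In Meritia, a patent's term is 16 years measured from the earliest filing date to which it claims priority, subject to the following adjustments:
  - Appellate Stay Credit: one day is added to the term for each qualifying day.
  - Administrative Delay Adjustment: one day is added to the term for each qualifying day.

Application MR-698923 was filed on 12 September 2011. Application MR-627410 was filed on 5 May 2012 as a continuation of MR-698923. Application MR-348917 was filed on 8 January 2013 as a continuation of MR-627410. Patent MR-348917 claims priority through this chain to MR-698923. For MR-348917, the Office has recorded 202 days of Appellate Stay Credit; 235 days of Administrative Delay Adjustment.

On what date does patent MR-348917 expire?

Earliest priority filing: 12 September 2011.
Base term: 12 September 2011 + 16 years → 12 September 2027.
Appellate Stay Credit: +202 days → 1 April 2028.
Administrative Delay Adjustment: +235 days → 22 November 2028.

November 22, 2028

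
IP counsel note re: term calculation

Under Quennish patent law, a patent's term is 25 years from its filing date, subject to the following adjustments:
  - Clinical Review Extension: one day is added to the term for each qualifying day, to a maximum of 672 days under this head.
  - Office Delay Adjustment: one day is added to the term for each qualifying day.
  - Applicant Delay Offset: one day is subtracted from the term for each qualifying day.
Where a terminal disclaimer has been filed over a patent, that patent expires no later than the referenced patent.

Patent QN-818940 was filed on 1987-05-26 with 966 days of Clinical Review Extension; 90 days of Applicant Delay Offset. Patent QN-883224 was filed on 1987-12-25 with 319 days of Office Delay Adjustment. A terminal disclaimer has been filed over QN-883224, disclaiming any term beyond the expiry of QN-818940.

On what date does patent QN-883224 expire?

Natural term of QN-883224:
  Base: filing + 25 years → 25 December 2012.
  Office Delay Adjustment: +319 days → 9 November 2013.
Expiry of referenced patent QN-818940:
  Base: filing + 25 years → 26 May 2012.
  Clinical Review Extension: 966 days claimed exceeds the 672-day cap, so +672 days → 29 March 2014.
  Applicant Delay Offset: −90 days → 29 December 2013.
Terminal disclaimer: QN-883224 expires on the earlier of 9 November 2013 and 29 December 2013.

2013-11-09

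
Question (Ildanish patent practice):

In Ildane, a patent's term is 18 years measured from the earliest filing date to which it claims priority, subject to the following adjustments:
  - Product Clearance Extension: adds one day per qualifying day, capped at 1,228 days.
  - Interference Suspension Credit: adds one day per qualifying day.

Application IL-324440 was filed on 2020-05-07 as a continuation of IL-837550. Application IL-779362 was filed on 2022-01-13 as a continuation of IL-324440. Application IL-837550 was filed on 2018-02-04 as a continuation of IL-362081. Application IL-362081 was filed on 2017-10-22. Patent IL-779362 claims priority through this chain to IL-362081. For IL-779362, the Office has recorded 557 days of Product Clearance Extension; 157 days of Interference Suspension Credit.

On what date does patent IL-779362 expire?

Earliest priority filing: 22 October 2017.
Base term: 22 October 2017 + 18 years → 22 October 2035.
Product Clearance Extension: 557 days (within the 1228-day cap) → +557 days → 1 May 2037.
Interference Suspension Credit: +157 days → 5 October 2037.

2037-10-05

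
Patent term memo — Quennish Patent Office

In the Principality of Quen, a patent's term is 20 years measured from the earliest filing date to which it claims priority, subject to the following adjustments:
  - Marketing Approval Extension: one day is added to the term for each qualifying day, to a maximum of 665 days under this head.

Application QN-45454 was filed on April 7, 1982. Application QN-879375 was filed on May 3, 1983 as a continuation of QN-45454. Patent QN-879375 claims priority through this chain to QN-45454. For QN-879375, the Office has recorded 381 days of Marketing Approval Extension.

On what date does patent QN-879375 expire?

Earliest priority filing: 7 April 1982.
Base term: 7 April 1982 + 20 years → 7 April 2002.
Marketing Approval Extension: 381 days (within the 665-day cap) → +381 days → 23 April 2003.

April 23, 2003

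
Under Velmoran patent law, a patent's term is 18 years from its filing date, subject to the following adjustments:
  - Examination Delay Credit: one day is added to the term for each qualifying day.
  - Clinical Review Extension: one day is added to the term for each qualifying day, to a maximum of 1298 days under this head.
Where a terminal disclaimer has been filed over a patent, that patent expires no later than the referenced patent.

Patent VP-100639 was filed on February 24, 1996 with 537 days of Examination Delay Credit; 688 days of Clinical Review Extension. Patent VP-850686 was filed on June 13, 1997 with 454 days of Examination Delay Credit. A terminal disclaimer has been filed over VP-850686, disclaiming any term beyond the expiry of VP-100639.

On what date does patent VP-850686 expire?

Natural term of VP-850686:
  Base: filing + 18 years → 13 June 2015.
  Examination Delay Credit: +454 days → 9 September 2016.
Expiry of referenced patent VP-100639:
  Base: filing + 18 years → 24 February 2014.
  Examination Delay Credit: +537 days → 15 August 2015.
  Clinical Review Extension: 688 days (within the 1298-day cap) → +688 days → 3 July 2017.
Terminal disclaimer: VP-850686 expires on the earlier of 9 September 2016 and 3 July 2017.

2016-09-09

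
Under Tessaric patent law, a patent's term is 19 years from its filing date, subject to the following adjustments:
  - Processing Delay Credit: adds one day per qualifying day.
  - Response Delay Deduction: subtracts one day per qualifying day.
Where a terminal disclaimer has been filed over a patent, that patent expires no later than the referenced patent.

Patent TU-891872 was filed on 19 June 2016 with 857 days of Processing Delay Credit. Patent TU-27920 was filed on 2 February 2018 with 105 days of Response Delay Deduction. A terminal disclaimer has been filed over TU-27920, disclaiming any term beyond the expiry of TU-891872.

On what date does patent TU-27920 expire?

2036-10-20

Natural term of TU-27920:
  Base: filing + 19 years → 2 February 2037.
  Response Delay Deduction: −105 days → 20 October 2036.
Expiry of referenced patent TU-891872:
  Base: filing + 19 years → 19 June 2035.
  Processing Delay Credit: +857 days → 23 October 2037.
Terminal disclaimer: TU-27920 expires on the earlier of 20 October 2036 and 23 October 2037.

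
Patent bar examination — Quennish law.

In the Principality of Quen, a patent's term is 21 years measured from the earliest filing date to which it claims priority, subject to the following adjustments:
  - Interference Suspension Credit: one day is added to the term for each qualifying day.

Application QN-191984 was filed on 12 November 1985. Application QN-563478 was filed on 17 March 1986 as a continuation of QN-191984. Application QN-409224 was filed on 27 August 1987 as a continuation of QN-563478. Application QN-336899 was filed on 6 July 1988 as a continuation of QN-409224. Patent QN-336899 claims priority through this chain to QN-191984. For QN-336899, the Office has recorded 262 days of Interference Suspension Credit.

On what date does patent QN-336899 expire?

2007-08-01

Earliest priority filing: 12 November 1985.
Base term: 12 November 1985 + 21 years → 12 November 2006.
Interference Suspension Credit: +262 days → 1 August 2007.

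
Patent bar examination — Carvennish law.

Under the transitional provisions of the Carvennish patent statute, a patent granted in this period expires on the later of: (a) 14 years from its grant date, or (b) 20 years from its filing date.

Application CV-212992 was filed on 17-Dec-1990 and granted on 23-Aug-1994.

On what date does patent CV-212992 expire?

2010-12-17

(a) grant + 14 years → 23 August 2008.
(b) filing + 20 years → 17 December 2010.
Later of the two: 17 December 2010.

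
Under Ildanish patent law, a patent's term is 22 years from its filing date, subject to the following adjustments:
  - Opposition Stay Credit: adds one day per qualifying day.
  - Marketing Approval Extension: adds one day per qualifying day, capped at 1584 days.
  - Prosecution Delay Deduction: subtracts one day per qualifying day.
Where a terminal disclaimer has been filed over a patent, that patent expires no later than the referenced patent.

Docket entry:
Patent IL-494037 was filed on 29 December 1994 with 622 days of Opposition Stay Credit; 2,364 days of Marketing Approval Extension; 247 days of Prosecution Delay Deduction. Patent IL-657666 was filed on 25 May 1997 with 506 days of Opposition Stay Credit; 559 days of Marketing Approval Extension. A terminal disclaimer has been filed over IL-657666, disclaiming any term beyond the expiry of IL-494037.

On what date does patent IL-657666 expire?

2022-04-24

Natural term of IL-657666:
  Base: filing + 22 years → 25 May 2019.
  Opposition Stay Credit: +506 days → 12 October 2020.
  Marketing Approval Extension: 559 days (within the 1584-day cap) → +559 days → 24 April 2022.
Expiry of referenced patent IL-494037:
  Base: filing + 22 years → 29 December 2016.
  Opposition Stay Credit: +622 days → 12 September 2018.
  Marketing Approval Extension: 2364 days claimed exceeds the 1584-day cap, so +1584 days → 13 January 2023.
  Prosecution Delay Deduction: −247 days → 11 May 2022.
Terminal disclaimer: IL-657666 expires on the earlier of 24 April 2022 and 11 May 2022.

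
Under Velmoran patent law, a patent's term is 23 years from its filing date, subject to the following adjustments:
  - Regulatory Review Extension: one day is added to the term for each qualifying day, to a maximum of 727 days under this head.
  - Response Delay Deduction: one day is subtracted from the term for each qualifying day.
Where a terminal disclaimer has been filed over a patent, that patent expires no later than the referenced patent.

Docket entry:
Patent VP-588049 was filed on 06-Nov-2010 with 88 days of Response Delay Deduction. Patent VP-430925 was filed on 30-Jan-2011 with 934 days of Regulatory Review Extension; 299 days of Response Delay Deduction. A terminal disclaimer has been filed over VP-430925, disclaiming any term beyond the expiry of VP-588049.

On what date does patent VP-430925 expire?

August 10, 2033

Natural term of VP-430925:
  Base: filing + 23 years → 30 January 2034.
  Regulatory Review Extension: 934 days claimed exceeds the 727-day cap, so +727 days → 27 January 2036.
  Response Delay Deduction: −299 days → 3 April 2035.
Expiry of referenced patent VP-588049:
  Base: filing + 23 years → 6 November 2033.
  Response Delay Deduction: −88 days → 10 August 2033.
Terminal disclaimer: VP-430925 expires on the earlier of 3 April 2035 and 10 August 2033.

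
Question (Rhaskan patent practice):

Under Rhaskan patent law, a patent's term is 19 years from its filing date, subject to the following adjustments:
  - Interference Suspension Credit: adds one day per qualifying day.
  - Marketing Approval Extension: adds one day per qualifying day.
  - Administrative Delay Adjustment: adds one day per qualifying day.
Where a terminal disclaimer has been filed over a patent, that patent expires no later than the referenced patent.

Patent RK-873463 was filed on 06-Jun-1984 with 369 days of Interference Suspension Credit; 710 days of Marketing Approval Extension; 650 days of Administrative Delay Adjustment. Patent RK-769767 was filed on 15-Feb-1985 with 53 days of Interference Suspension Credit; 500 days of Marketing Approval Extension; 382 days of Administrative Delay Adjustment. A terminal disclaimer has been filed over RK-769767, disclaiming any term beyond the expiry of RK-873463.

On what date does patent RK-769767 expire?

2006-09-07

Natural term of RK-769767:
  Base: filing + 19 years → 15 February 2004.
  Interference Suspension Credit: +53 days → 8 April 2004.
  Marketing Approval Extension: +500 days → 21 August 2005.
  Administrative Delay Adjustment: +382 days → 7 September 2006.
Expiry of referenced patent RK-873463:
  Base: filing + 19 years → 6 June 2003.
  Interference Suspension Credit: +369 days → 9 June 2004.
  Marketing Approval Extension: +710 days → 20 May 2006.
  Administrative Delay Adjustment: +650 days → 29 February 2008.
Terminal disclaimer: RK-769767 expires on the earlier of 7 September 2006 and 29 February 2008.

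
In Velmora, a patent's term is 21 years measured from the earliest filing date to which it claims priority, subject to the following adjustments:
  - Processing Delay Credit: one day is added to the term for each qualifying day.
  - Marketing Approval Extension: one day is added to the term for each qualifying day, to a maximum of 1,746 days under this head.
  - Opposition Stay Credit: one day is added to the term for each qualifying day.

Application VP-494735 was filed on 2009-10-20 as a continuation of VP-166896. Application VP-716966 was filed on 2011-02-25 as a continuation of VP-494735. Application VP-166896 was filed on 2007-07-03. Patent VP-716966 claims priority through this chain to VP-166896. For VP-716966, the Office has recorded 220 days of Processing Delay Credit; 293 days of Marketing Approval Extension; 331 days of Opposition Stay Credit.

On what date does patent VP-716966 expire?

Earliest priority filing: 3 July 2007.
Base term: 3 July 2007 + 21 years → 3 July 2028.
Processing Delay Credit: +220 days → 8 February 2029.
Marketing Approval Extension: 293 days (within the 1746-day cap) → +293 days → 28 November 2029.
Opposition Stay Credit: +331 days → 25 October 2030.

2030-10-25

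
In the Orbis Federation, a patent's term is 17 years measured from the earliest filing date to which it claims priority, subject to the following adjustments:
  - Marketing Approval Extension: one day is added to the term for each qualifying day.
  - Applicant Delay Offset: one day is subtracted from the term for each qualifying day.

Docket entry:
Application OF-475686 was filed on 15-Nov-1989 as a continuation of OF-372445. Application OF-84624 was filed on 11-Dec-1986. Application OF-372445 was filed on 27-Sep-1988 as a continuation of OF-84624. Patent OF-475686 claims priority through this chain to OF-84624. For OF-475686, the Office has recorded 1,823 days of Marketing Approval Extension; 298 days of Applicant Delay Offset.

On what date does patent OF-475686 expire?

Earliest priority filing: 11 December 1986.
Base term: 11 December 1986 + 17 years → 11 December 2003.
Marketing Approval Extension: +1823 days → 7 December 2008.
Applicant Delay Offset: −298 days → 13 February 2008.

2008-02-13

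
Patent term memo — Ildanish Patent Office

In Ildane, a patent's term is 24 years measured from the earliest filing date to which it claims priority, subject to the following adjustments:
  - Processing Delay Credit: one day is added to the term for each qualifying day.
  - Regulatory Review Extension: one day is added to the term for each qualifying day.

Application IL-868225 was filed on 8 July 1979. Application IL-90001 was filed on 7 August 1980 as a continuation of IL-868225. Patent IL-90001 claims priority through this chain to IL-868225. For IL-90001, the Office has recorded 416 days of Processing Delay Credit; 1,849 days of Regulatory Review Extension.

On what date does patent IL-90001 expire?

September 19, 2009

Earliest priority filing: 8 July 1979.
Base term: 8 July 1979 + 24 years → 8 July 2003.
Processing Delay Credit: +416 days → 27 August 2004.
Regulatory Review Extension: +1849 days → 19 September 2009.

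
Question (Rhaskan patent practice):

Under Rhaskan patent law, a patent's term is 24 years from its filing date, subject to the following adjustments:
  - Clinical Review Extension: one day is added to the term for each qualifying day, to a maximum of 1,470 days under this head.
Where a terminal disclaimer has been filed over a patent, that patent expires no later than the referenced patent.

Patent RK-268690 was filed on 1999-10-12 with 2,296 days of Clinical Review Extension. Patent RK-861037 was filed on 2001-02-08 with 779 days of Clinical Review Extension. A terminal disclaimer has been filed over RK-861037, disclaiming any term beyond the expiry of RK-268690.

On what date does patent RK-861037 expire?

2027-03-29

Natural term of RK-861037:
  Base: filing + 24 years → 8 February 2025.
  Clinical Review Extension: 779 days (within the 1470-day cap) → +779 days → 29 March 2027.
Expiry of referenced patent RK-268690:
  Base: filing + 24 years → 12 October 2023.
  Clinical Review Extension: 2296 days claimed exceeds the 1470-day cap, so +1470 days → 21 October 2027.
Terminal disclaimer: RK-861037 expires on the earlier of 29 March 2027 and 21 October 2027.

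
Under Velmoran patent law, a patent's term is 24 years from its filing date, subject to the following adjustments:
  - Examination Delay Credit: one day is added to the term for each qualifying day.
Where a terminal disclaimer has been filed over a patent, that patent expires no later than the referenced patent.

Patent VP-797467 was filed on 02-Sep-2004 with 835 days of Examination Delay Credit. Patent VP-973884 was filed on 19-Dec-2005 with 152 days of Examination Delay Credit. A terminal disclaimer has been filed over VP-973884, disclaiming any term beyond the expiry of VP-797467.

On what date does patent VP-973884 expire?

2030-05-20

Natural term of VP-973884:
  Base: filing + 24 years → 19 December 2029.
  Examination Delay Credit: +152 days → 20 May 2030.
Expiry of referenced patent VP-797467:
  Base: filing + 24 years → 2 September 2028.
  Examination Delay Credit: +835 days → 16 December 2030.
Terminal disclaimer: VP-973884 expires on the earlier of 20 May 2030 and 16 December 2030.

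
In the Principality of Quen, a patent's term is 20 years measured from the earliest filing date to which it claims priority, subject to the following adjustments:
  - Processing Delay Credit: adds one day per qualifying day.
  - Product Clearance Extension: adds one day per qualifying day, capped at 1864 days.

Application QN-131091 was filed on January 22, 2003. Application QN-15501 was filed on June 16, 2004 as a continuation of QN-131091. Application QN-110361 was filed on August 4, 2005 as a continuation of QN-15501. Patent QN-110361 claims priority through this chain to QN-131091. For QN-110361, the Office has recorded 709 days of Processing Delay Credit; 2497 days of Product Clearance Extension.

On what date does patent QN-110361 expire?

February 7, 2030

Earliest priority filing: 22 January 2003.
Base term: 22 January 2003 + 20 years → 22 January 2023.
Processing Delay Credit: +709 days → 31 December 2024.
Product Clearance Extension: 2497 days claimed exceeds the 1864-day cap, so +1864 days → 7 February 2030.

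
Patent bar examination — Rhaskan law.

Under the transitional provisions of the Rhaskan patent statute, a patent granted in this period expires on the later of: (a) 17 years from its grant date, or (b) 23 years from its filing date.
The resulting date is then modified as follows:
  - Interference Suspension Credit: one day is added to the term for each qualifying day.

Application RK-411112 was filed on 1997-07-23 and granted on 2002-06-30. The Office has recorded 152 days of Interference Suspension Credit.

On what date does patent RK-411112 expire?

December 22, 2020

(a) grant + 17 years → 30 June 2019.
(b) filing + 23 years → 23 July 2020.
Later of the two: 23 July 2020.
Interference Suspension Credit: +152 days → 22 December 2020.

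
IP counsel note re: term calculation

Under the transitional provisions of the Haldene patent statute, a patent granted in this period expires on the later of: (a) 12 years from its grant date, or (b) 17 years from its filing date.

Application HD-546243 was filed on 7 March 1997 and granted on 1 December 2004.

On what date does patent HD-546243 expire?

2016-12-01

(a) grant + 12 years → 1 December 2016.
(b) filing + 17 years → 7 March 2014.
Later of the two: 1 December 2016.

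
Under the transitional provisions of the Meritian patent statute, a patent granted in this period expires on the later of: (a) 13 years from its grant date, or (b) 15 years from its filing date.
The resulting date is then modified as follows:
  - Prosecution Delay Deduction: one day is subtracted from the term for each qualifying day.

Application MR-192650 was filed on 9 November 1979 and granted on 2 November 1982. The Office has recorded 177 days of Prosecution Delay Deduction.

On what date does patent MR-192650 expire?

May 9, 1995

(a) grant + 13 years → 2 November 1995.
(b) filing + 15 years → 9 November 1994.
Later of the two: 2 November 1995.
Prosecution Delay Deduction: −177 days → 9 May 1995.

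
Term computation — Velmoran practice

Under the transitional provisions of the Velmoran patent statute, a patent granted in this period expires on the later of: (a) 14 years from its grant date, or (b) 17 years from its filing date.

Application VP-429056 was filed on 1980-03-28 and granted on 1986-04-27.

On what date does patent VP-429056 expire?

(a) grant + 14 years → 27 April 2000.
(b) filing + 17 years → 28 March 1997.
Later of the two: 27 April 2000.

2000-04-27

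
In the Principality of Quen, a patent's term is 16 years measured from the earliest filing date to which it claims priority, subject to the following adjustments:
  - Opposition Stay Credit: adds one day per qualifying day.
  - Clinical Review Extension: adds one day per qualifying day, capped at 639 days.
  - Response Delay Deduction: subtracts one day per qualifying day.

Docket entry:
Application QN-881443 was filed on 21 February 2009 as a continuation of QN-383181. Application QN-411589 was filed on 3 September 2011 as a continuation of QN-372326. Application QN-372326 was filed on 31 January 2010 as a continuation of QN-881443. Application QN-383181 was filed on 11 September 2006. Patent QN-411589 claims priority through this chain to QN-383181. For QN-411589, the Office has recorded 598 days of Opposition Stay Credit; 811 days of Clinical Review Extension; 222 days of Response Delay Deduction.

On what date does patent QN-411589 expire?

Earliest priority filing: 11 September 2006.
Base term: 11 September 2006 + 16 years → 11 September 2022.
Opposition Stay Credit: +598 days → 1 May 2024.
Clinical Review Extension: 811 days claimed exceeds the 639-day cap, so +639 days → 30 January 2026.
Response Delay Deduction: −222 days → 22 June 2025.

June 22, 2025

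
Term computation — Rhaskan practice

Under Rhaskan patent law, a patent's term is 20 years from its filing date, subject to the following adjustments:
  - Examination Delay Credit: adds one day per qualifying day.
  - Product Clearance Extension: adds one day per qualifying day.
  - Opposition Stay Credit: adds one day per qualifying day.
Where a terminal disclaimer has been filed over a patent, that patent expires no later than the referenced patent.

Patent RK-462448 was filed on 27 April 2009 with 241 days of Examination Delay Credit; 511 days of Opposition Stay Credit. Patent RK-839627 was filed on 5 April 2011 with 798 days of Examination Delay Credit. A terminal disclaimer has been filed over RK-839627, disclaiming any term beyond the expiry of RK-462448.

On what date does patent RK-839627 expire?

Natural term of RK-839627:
  Base: filing + 20 years → 5 April 2031.
  Examination Delay Credit: +798 days → 11 June 2033.
Expiry of referenced patent RK-462448:
  Base: filing + 20 years → 27 April 2029.
  Examination Delay Credit: +241 days → 24 December 2029.
  Opposition Stay Credit: +511 days → 19 May 2031.
Terminal disclaimer: RK-839627 expires on the earlier of 11 June 2033 and 19 May 2031.

2031-05-19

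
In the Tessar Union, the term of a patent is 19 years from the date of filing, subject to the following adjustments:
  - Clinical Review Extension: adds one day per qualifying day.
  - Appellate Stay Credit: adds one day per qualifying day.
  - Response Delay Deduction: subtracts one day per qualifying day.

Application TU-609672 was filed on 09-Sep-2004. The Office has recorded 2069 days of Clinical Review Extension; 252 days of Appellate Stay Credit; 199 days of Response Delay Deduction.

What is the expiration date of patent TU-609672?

July 1, 2029

Base term: filing date + 19 years → 9 September 2023.
Clinical Review Extension: +2069 days → 9 May 2029.
Appellate Stay Credit: +252 days → 16 January 2030.
Response Delay Deduction: −199 days → 1 July 2029.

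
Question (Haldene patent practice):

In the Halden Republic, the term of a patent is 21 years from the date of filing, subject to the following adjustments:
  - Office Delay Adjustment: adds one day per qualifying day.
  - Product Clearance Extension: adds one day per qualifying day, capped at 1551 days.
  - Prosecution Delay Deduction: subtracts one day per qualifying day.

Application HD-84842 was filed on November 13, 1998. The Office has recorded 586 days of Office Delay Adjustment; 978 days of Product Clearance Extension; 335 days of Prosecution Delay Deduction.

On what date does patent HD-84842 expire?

2023-03-26

Base term: filing date + 21 years → 13 November 2019.
Office Delay Adjustment: +586 days → 21 June 2021.
Product Clearance Extension: 978 days (within the 1551-day cap) → +978 days → 24 February 2024.
Prosecution Delay Deduction: −335 days → 26 March 2023.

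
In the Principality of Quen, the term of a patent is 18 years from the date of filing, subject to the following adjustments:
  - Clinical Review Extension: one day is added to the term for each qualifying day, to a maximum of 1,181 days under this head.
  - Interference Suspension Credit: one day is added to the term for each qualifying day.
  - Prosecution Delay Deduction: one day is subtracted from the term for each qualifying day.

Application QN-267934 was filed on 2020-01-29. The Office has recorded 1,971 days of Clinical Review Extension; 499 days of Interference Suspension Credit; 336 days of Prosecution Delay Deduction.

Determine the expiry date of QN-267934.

2041-10-04

Base term: filing date + 18 years → 29 January 2038.
Clinical Review Extension: 1971 days claimed exceeds the 1181-day cap, so +1181 days → 24 April 2041.
Interference Suspension Credit: +499 days → 5 September 2042.
Prosecution Delay Deduction: −336 days → 4 October 2041.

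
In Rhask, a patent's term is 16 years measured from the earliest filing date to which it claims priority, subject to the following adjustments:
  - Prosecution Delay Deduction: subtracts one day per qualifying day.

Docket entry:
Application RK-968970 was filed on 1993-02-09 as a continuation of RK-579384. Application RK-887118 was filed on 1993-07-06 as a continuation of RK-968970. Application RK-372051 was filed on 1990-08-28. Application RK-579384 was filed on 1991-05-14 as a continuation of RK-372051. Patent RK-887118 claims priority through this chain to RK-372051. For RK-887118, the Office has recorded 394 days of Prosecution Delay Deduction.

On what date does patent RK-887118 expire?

2005-07-30

Earliest priority filing: 28 August 1990.
Base term: 28 August 1990 + 16 years → 28 August 2006.
Prosecution Delay Deduction: −394 days → 30 July 2005.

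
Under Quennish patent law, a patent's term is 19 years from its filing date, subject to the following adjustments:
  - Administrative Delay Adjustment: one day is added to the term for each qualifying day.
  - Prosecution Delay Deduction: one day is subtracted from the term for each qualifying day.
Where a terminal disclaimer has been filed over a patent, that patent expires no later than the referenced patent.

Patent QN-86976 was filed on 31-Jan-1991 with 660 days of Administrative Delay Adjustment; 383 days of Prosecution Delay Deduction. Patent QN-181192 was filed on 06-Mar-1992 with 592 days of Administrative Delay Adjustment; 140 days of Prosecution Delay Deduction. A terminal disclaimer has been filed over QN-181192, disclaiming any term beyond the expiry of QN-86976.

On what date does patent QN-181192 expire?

2010-11-04

Natural term of QN-181192:
  Base: filing + 19 years → 6 March 2011.
  Administrative Delay Adjustment: +592 days → 18 October 2012.
  Prosecution Delay Deduction: −140 days → 31 May 2012.
Expiry of referenced patent QN-86976:
  Base: filing + 19 years → 31 January 2010.
  Administrative Delay Adjustment: +660 days → 22 November 2011.
  Prosecution Delay Deduction: −383 days → 4 November 2010.
Terminal disclaimer: QN-181192 expires on the earlier of 31 May 2012 and 4 November 2010.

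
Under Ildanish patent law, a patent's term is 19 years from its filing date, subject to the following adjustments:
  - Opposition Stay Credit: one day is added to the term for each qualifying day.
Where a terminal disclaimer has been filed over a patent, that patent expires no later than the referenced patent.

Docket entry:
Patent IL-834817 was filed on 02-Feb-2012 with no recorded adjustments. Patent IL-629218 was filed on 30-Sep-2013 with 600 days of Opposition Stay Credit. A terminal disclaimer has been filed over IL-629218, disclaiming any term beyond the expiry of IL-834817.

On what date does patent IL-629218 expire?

February 2, 2031

Natural term of IL-629218:
  Base: filing + 19 years → 30 September 2032.
  Opposition Stay Credit: +600 days → 23 May 2034.
Expiry of referenced patent IL-834817:
  Base: filing + 19 years → 2 February 2031.
Terminal disclaimer: IL-629218 expires on the earlier of 23 May 2034 and 2 February 2031.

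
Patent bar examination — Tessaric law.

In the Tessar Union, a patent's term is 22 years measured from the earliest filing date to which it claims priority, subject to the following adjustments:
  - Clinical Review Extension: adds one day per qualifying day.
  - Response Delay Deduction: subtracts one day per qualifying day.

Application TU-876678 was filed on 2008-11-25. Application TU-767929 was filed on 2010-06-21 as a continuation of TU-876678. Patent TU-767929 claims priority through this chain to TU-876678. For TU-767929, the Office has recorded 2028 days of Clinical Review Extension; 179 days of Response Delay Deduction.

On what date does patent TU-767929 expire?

Earliest priority filing: 25 November 2008.
Base term: 25 November 2008 + 22 years → 25 November 2030.
Clinical Review Extension: +2028 days → 14 June 2036.
Response Delay Deduction: −179 days → 18 December 2035.

December 18, 2035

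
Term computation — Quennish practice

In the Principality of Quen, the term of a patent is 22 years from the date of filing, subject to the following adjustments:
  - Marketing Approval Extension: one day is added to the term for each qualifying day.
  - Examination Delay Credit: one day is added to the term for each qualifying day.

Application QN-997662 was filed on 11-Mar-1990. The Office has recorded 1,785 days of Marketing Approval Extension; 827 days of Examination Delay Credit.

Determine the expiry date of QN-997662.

2019-05-06

Base term: filing date + 22 years → 11 March 2012.
Marketing Approval Extension: +1785 days → 29 January 2017.
Examination Delay Credit: +827 days → 6 May 2019.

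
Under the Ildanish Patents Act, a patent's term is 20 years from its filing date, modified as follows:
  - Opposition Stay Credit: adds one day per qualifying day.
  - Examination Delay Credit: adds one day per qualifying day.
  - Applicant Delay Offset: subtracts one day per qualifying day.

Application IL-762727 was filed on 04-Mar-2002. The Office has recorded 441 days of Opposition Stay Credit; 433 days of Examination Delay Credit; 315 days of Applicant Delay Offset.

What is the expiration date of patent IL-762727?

2023-09-14

Base term: filing date + 20 years → 4 March 2022.
Opposition Stay Credit: +441 days → 19 May 2023.
Examination Delay Credit: +433 days → 25 July 2024.
Applicant Delay Offset: −315 days → 14 September 2023.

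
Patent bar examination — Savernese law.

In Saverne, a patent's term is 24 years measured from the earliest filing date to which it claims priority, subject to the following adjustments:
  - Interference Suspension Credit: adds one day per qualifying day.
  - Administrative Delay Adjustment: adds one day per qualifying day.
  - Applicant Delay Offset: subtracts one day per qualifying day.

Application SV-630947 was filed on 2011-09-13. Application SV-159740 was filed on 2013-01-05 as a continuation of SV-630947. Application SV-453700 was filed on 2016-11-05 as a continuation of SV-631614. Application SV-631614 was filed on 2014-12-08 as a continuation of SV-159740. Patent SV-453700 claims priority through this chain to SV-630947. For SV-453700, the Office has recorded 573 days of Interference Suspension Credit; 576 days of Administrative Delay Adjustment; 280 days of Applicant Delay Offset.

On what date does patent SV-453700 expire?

2038-01-29

Earliest priority filing: 13 September 2011.
Base term: 13 September 2011 + 24 years → 13 September 2035.
Interference Suspension Credit: +573 days → 8 April 2037.
Administrative Delay Adjustment: +576 days → 5 November 2038.
Applicant Delay Offset: −280 days → 29 January 2038.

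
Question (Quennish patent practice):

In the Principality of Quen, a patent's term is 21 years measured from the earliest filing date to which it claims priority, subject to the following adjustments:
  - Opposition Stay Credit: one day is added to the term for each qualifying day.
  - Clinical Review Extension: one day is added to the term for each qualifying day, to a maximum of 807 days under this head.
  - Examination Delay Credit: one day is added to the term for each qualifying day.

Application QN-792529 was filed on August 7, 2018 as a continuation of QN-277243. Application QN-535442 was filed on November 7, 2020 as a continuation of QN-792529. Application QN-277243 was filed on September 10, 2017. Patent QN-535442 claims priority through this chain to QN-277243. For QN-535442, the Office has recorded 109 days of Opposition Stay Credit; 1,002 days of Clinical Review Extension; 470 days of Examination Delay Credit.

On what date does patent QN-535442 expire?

June 27, 2042

Earliest priority filing: 10 September 2017.
Base term: 10 September 2017 + 21 years → 10 September 2038.
Opposition Stay Credit: +109 days → 28 December 2038.
Clinical Review Extension: 1002 days claimed exceeds the 807-day cap, so +807 days → 14 March 2041.
Examination Delay Credit: +470 days → 27 June 2042.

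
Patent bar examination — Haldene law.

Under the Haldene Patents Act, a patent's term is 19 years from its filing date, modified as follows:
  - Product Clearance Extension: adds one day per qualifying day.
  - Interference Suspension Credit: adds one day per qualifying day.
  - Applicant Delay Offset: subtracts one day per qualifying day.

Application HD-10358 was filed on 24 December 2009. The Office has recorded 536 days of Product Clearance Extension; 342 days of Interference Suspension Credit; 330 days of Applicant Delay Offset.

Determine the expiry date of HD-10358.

Base term: filing date + 19 years → 24 December 2028.
Product Clearance Extension: +536 days → 13 June 2030.
Interference Suspension Credit: +342 days → 21 May 2031.
Applicant Delay Offset: −330 days → 25 June 2030.

2030-06-25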